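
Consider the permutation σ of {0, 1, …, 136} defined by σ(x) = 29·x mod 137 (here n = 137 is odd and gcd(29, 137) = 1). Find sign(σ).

-1

Trace 17: π^k(17) = [17, 82, 49, 51, 109, 10, 16] for k=0..6.
The orbit structure of x ↦ 29x mod 137: 2 orbits of sizes [136, 1].
With 2 cycles on 137 points, sign = (−1)^{137−2} = -1.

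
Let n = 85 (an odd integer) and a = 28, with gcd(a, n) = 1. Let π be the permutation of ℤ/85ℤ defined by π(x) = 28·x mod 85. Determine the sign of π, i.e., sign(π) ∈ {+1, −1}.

Start at x=12: 12 → 81 → 58 → 9 → 82 → 1 → 28 → … (one orbit).
The orbit structure of x ↦ 28x mod 85: 7 orbits of sizes [16, 16, 16, 16, 16, 4, 1].
With 7 cycles on 85 points, sign = (−1)^{85−7} = +1.

+1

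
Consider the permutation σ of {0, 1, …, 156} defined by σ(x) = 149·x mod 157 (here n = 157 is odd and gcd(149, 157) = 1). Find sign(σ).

-1

Start at x=2: 2 → 141 → 128 → 75 → 28 → 90 → 65 → … (one orbit).
π_149 has 4 disjoint cycles with lengths [52, 52, 52, 1] on {0,…,156}.
Σ(ℓ_i−1) = 157−4 = 153; sign = (−1)^153 = -1.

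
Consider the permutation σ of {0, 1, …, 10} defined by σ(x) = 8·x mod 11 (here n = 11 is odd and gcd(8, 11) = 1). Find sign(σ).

-1

Orbit of 10 under x↦8x: [10, 3, 2, 5, 7, 1, 8]… (length divides ord_11(8)).
The orbit structure of x ↦ 8x mod 11: 2 orbits of sizes [10, 1].
2 cycles on 11: each ℓ→(−1)^(ℓ−1), product (−1)^9 = -1.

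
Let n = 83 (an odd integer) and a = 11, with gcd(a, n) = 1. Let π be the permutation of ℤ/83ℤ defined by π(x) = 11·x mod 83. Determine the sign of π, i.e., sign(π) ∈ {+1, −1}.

+1

Orbit of 17 under x↦11x: [17, 21, 65, 51, 63, 29, 70]… (length divides ord_83(11)).
π_11 has 3 disjoint cycles with lengths [41, 41, 1] on {0,…,82}.
3 cycles on 83: each ℓ→(−1)^(ℓ−1), product (−1)^80 = +1.
Check: (11/83) = +1 by Zolotarev.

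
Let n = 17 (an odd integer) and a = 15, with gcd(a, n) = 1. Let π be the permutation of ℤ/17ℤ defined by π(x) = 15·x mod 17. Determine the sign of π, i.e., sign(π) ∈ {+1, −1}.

Orbit of 2 under x↦15x: [2, 13, 8, 1, 15, 4, 9]… (length divides ord_17(15)).
Cycle lengths of π_15 on ℤ/17ℤ: [8, 8, 1]; 3 cycles in total.
sign(π) = (−1)^{n − #cycles} = (−1)^{17−3} = (−1)^14 = +1.

+1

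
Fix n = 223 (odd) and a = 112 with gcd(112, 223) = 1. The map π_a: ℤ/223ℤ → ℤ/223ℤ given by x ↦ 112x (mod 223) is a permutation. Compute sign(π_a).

+1

Trace 128: π^k(128) = [128, 64, 32, 16, 8, 4, 2] for k=0..6.
Cycle type of π: 37×6 + 1; total 7 cycles.
Σ(ℓ_i−1) = 223−7 = 216; sign = (−1)^216 = +1.
Zolotarev: (112|223) = +1, matching the cycle-count sign.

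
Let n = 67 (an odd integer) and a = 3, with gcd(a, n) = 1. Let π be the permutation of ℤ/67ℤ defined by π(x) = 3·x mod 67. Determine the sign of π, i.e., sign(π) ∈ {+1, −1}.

Trace 66: π^k(66) = [66, 64, 58, 40, 53, 25, 8] for k=0..6.
Cycle lengths of π_3 on ℤ/67ℤ: [22, 22, 22, 1]; 4 cycles in total.
4 cycles on 67: each ℓ→(−1)^(ℓ−1), product (−1)^63 = -1.

-1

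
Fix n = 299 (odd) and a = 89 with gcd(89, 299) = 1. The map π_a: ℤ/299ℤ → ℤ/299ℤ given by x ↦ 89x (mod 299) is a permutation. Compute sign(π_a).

Start at x=258: 258 → 238 → 252 → 3 → 267 → 142 → 80 → … (one orbit).
π_89 has 5 disjoint cycles with lengths [132, 132, 22, 12, 1] on {0,…,298}.
5 cycles on 299: each ℓ→(−1)^(ℓ−1), product (−1)^294 = +1.

+1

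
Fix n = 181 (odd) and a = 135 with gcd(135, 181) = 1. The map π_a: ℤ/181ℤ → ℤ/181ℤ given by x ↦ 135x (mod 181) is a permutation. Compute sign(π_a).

+1

Start at x=1: 1 → 135 → 125 → 42 → 59 → 1 (one orbit).
The orbit structure of x ↦ 135x mod 181: 37 orbits of sizes [5, 5, 5, 5, 5, 5, 5, 5, 5, 5, 5, 5, 5, 5, 5, 5, 5, 5, 5, 5, 5, 5, 5, 5, 5, 5, 5, 5, 5, 5, 5, 5, 5, 5, 5, 5, 1].
181 − 37 = 144 transpositions; sign(π) = (−1)^144 = +1.
Via Zolotarev, sign(π_{135}) = (135|181) = +1.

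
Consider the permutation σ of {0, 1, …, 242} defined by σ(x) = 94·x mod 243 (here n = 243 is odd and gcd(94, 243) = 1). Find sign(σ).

+1

Trace 166: π^k(166) = [166, 52, 28, 202, 34, 37, 76] for k=0..6.
Decompose π into cycles: lengths [81, 81, 27, 27, 9, 9, 3, 3, 1, 1, 1] (11 cycles, including the fixed point 0).
With 11 cycles on 243 points, sign = (−1)^{243−11} = +1.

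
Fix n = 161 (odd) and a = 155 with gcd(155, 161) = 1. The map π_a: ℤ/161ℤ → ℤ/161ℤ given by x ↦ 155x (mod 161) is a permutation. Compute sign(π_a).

-1

Orbit of 134 under x↦155x: [134, 1, 155, 36, 106, 8, 113]… (length divides ord_161(155)).
14 cycles of lengths [22, 22, 22, 22, 22, 22, 22, 1, 1, 1, 1, 1, 1, 1].
Σ(ℓ_i−1) = 161−14 = 147; sign = (−1)^147 = -1.
The Jacobi symbol (155|161) = -1 (Zolotarev) agrees.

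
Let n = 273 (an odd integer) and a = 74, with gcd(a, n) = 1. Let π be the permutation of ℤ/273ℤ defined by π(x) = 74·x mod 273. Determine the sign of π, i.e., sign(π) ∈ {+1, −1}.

Start at x=1: 1 → 74 → 16 → 92 → 256 → 107 → 1 (one orbit).
Decompose π into cycles: lengths [6, 6, 6, 6, 6, 6, 6, 6, 6, 6, 6, 6, 6, 6, 6, 6, 6, 6, 6, 6, 6, 6, 6, 6, 6, 6, 6, 6, 6, 6, 3, 3, 3, 3, 3, 3, 3, 3, 3, 3, 3, 3, 3, 3, 3, 3, 3, 3, 3, 3, 3, 3, 3, 3, 3, 3, 3, 3, 3, 3, 2, 1] (62 cycles, including the fixed point 0).
sign(π) = (−1)^{n − #cycles} = (−1)^{273−62} = (−1)^211 = -1.
Via Zolotarev, sign(π_{74}) = (74|273) = -1.

-1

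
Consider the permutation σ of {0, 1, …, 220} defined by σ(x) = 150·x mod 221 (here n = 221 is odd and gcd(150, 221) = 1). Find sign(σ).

+1

Orbit of 179 under x↦150x: [179, 109, 217, 63, 168, 6, 16]… (length divides ord_221(150)).
The orbit structure of x ↦ 150x mod 221: 7 orbits of sizes [48, 48, 48, 48, 16, 12, 1].
221 − 7 = 214 transpositions; sign(π) = (−1)^214 = +1.
Check: (150/221) = +1 by Zolotarev.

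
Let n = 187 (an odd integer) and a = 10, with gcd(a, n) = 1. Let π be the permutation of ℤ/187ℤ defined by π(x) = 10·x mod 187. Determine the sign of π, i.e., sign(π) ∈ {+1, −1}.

+1

Start at x=164: 164 → 144 → 131 → 1 → 10 → 100 → 65 → … (one orbit).
Decompose π into cycles: lengths [16, 16, 16, 16, 16, 16, 16, 16, 16, 16, 16, 2, 2, 2, 2, 2, 1] (17 cycles, including the fixed point 0).
187 − 17 = 170 transpositions; sign(π) = (−1)^170 = +1.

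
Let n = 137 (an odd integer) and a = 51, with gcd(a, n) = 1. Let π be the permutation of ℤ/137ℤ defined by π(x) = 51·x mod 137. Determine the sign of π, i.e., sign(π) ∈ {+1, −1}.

Trace 10: π^k(10) = [10, 99, 117, 76, 40, 122, 57] for k=0..6.
The orbit structure of x ↦ 51x mod 137: 2 orbits of sizes [136, 1].
Σ(ℓ_i−1) = 137−2 = 135; sign = (−1)^135 = -1.
Zolotarev: (51|137) = -1, matching the cycle-count sign.

-1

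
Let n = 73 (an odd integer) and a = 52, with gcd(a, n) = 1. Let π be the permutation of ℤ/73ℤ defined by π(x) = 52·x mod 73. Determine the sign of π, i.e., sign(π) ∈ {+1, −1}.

-1

Orbit of 21 under x↦52x: [21, 70, 63, 64, 43, 46, 56]… (length divides ord_73(52)).
4 cycles of lengths [24, 24, 24, 1].
4 cycles on 73: each ℓ→(−1)^(ℓ−1), product (−1)^69 = -1.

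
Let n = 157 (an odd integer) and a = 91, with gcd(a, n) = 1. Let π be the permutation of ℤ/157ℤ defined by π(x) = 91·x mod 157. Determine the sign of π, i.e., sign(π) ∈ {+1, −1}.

-1

Trace 46: π^k(46) = [46, 104, 44, 79, 124, 137, 64] for k=0..6.
Cycle type of π: 156 + 1; total 2 cycles.
With 2 cycles on 157 points, sign = (−1)^{157−2} = -1.
Via Zolotarev, sign(π_{91}) = (91|157) = -1.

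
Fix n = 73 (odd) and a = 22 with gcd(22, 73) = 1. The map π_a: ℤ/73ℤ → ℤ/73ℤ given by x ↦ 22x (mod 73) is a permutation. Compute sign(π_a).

-1

Trace 46: π^k(46) = [46, 63, 72, 51, 27, 10, 1] for k=0..6.
The orbit structure of x ↦ 22x mod 73: 10 orbits of sizes [8, 8, 8, 8, 8, 8, 8, 8, 8, 1].
n − c = 73 − 10 = 63; sign = (−1)^63 = -1.
(22|73)_J = -1 (Zolotarev's lemma cross-check).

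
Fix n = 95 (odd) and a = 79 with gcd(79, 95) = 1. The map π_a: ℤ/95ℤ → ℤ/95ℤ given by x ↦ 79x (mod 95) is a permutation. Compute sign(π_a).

-1

Start at x=11: 11 → 14 → 61 → 69 → 36 → 89 → 1 → … (one orbit).
Cycle lengths of π_79 on ℤ/95ℤ: [18, 18, 18, 18, 18, 2, 2, 1]; 8 cycles in total.
8 cycles on 95: each ℓ→(−1)^(ℓ−1), product (−1)^87 = -1.
Via Zolotarev, sign(π_{79}) = (79|95) = -1.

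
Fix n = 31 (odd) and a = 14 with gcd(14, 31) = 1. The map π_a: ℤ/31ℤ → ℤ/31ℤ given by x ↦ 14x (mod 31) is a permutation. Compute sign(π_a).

+1

Start at x=2: 2 → 28 → 20 → 1 → 14 → 10 → 16 → … (one orbit).
Cycle lengths of π_14 on ℤ/31ℤ: [15, 15, 1]; 3 cycles in total.
3 cycles on 31: each ℓ→(−1)^(ℓ−1), product (−1)^28 = +1.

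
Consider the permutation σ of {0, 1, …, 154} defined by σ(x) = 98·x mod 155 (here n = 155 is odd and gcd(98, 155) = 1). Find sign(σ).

Start at x=36: 36 → 118 → 94 → 67 → 56 → 63 → 129 → … (one orbit).
22 cycles of lengths [12, 12, 12, 12, 12, 12, 12, 12, 12, 12, 4, 3, 3, 3, 3, 3, 3, 3, 3, 3, 3, 1].
155 − 22 = 133 transpositions; sign(π) = (−1)^133 = -1.

-1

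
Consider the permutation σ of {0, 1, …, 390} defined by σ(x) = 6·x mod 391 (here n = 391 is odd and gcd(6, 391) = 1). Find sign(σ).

Orbit of 242 under x↦6x: [242, 279, 110, 269, 50, 300, 236]… (length divides ord_391(6)).
Cycle type of π: 176×2 + 16 + 11×2 + 1; total 6 cycles.
6 cycles on 391: each ℓ→(−1)^(ℓ−1), product (−1)^385 = -1.
(6|391)_J = -1 (Zolotarev's lemma cross-check).

-1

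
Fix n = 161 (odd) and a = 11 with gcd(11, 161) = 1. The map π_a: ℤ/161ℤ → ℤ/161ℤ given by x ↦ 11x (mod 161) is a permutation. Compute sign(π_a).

-1

Start at x=155: 155 → 95 → 79 → 64 → 60 → 16 → 15 → … (one orbit).
π_11 has 6 disjoint cycles with lengths [66, 66, 22, 3, 3, 1] on {0,…,160}.
161 − 6 = 155 transpositions; sign(π) = (−1)^155 = -1.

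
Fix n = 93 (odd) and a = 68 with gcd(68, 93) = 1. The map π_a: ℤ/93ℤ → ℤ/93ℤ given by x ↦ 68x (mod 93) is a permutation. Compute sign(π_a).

Orbit of 68 under x↦68x: [68, 67, 92, 25, 26, 1]… (length divides ord_93(68)).
Cycle type of π: 6×15 + 2 + 1; total 17 cycles.
sign(π) = (−1)^{n − #cycles} = (−1)^{93−17} = (−1)^76 = +1.

+1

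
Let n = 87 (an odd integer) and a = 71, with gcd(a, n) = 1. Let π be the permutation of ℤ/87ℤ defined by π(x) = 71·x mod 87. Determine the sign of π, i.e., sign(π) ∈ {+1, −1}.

Start at x=5: 5 → 7 → 62 → 52 → 38 → 1 → 71 → … (one orbit).
Decompose π into cycles: lengths [14, 14, 14, 14, 14, 14, 2, 1] (8 cycles, including the fixed point 0).
8 cycles on 87: each ℓ→(−1)^(ℓ−1), product (−1)^79 = -1.

-1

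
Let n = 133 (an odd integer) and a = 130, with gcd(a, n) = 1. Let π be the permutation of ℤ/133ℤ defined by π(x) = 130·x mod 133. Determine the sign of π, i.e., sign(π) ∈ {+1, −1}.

Start at x=9: 9 → 106 → 81 → 23 → 64 → 74 → 44 → … (one orbit).
Cycle lengths of π_130 on ℤ/133ℤ: [9, 9, 9, 9, 9, 9, 9, 9, 9, 9, 9, 9, 9, 9, 3, 3, 1]; 17 cycles in total.
133 − 17 = 116 transpositions; sign(π) = (−1)^116 = +1.

+1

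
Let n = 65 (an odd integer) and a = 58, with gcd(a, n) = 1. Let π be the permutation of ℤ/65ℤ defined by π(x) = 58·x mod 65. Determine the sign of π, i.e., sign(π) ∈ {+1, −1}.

Start at x=64: 64 → 7 → 16 → 18 → 4 → 37 → 1 → … (one orbit).
Cycle lengths of π_58 on ℤ/65ℤ: [12, 12, 12, 12, 12, 4, 1]; 7 cycles in total.
65 − 7 = 58 transpositions; sign(π) = (−1)^58 = +1.
Check: (58/65) = +1 by Zolotarev.

+1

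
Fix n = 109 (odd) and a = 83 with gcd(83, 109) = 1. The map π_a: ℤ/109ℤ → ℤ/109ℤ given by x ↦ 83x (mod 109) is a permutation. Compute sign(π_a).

+1

Trace 64: π^k(64) = [64, 80, 100, 16, 20, 25, 4] for k=0..6.
Cycle type of π: 54×2 + 1; total 3 cycles.
Σ(ℓ_i−1) = 109−3 = 106; sign = (−1)^106 = +1.
Check: (83/109) = +1 by Zolotarev.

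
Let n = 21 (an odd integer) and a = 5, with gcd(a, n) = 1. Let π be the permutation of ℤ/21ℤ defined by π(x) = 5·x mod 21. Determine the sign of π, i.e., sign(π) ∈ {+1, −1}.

+1

Orbit of 16 under x↦5x: [16, 17, 1, 5, 4, 20]… (length divides ord_21(5)).
π_5 has 5 disjoint cycles with lengths [6, 6, 6, 2, 1] on {0,…,20}.
With 5 cycles on 21 points, sign = (−1)^{21−5} = +1.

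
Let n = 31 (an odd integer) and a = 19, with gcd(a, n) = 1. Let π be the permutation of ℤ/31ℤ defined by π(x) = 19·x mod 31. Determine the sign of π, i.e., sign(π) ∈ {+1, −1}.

Orbit of 19 under x↦19x: [19, 20, 8, 28, 5, 2, 7]… (length divides ord_31(19)).
Cycle lengths of π_19 on ℤ/31ℤ: [15, 15, 1]; 3 cycles in total.
With 3 cycles on 31 points, sign = (−1)^{31−3} = +1.

+1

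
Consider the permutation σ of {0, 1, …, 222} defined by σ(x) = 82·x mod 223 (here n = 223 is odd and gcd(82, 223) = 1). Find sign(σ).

+1

Start at x=68: 68 → 1 → 82 → 34 → 112 → 41 → 17 → … (one orbit).
7 cycles of lengths [37, 37, 37, 37, 37, 37, 1].
With 7 cycles on 223 points, sign = (−1)^{223−7} = +1.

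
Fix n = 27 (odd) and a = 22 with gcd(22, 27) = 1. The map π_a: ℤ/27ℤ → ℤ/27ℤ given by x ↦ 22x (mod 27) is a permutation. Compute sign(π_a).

+1

Start at x=22: 22 → 25 → 10 → 4 → 7 → 19 → 13 → … (one orbit).
Decompose π into cycles: lengths [9, 9, 3, 3, 1, 1, 1] (7 cycles, including the fixed point 0).
n − c = 27 − 7 = 20; sign = (−1)^20 = +1.
Via Zolotarev, sign(π_{22}) = (22|27) = +1.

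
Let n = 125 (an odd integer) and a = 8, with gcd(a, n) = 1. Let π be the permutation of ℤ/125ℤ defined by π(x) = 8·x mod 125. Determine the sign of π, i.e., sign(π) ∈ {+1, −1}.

-1

Start at x=18: 18 → 19 → 27 → 91 → 103 → 74 → 92 → … (one orbit).
Cycle type of π: 100 + 20 + 4 + 1; total 4 cycles.
Σ(ℓ_i−1) = 125−4 = 121; sign = (−1)^121 = -1.
(8|125)_J = -1 (Zolotarev's lemma cross-check).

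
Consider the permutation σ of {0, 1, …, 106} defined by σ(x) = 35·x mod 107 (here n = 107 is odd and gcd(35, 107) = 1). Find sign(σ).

Start at x=16: 16 → 25 → 19 → 23 → 56 → 34 → 13 → … (one orbit).
π_35 has 3 disjoint cycles with lengths [53, 53, 1] on {0,…,106}.
107 − 3 = 104 transpositions; sign(π) = (−1)^104 = +1.

+1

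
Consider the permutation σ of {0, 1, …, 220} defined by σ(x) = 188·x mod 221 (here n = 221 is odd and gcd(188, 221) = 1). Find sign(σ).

Orbit of 35 under x↦188x: [35, 171, 103, 137, 120, 18, 69]… (length divides ord_221(188)).
34 cycles of lengths [12, 12, 12, 12, 12, 12, 12, 12, 12, 12, 12, 12, 12, 12, 12, 12, 12, 1, 1, 1, 1, 1, 1, 1, 1, 1, 1, 1, 1, 1, 1, 1, 1, 1].
sign(π) = (−1)^{n − #cycles} = (−1)^{221−34} = (−1)^187 = -1.
(188|221)_J = -1 (Zolotarev's lemma cross-check).

-1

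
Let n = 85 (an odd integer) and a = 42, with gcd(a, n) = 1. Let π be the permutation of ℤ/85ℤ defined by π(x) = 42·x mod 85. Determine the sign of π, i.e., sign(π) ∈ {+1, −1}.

Trace 4: π^k(4) = [4, 83, 1, 42, 64, 53, 16] for k=0..6.
π_42 has 12 disjoint cycles with lengths [8, 8, 8, 8, 8, 8, 8, 8, 8, 8, 4, 1] on {0,…,84}.
n − c = 85 − 12 = 73; sign = (−1)^73 = -1.
(42|85)_J = -1 (Zolotarev's lemma cross-check).

-1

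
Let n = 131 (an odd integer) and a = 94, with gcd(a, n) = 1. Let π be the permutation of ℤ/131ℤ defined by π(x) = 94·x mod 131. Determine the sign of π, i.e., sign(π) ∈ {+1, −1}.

+1

Orbit of 11 under x↦94x: [11, 117, 125, 91, 39, 129, 74]… (length divides ord_131(94)).
π_94 has 3 disjoint cycles with lengths [65, 65, 1] on {0,…,130}.
3 cycles on 131: each ℓ→(−1)^(ℓ−1), product (−1)^128 = +1.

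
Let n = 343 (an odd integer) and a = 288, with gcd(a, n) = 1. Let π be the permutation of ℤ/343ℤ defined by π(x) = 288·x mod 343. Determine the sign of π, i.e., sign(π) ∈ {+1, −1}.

Start at x=211: 211 → 57 → 295 → 239 → 232 → 274 → 22 → … (one orbit).
The orbit structure of x ↦ 288x mod 343: 19 orbits of sizes [49, 49, 49, 49, 49, 49, 7, 7, 7, 7, 7, 7, 1, 1, 1, 1, 1, 1, 1].
343 − 19 = 324 transpositions; sign(π) = (−1)^324 = +1.
(288|343)_J = +1 (Zolotarev's lemma cross-check).

+1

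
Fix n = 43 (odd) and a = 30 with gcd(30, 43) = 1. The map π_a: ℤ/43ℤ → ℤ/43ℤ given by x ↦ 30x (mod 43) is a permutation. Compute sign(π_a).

Start at x=32: 32 → 14 → 33 → 1 → 30 → 40 → 39 → … (one orbit).
2 cycles of lengths [42, 1].
43 − 2 = 41 transpositions; sign(π) = (−1)^41 = -1.

-1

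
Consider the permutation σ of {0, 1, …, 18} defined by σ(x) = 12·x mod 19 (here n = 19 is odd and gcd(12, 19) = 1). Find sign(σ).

Orbit of 7 under x↦12x: [7, 8, 1, 12, 11, 18]… (length divides ord_19(12)).
4 cycles of lengths [6, 6, 6, 1].
n − c = 19 − 4 = 15; sign = (−1)^15 = -1.

-1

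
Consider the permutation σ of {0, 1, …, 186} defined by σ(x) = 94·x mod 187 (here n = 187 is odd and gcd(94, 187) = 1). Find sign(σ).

Trace 103: π^k(103) = [103, 145, 166, 83, 135, 161, 174] for k=0..6.
Cycle type of π: 40×4 + 10 + 8×2 + 1; total 8 cycles.
n − c = 187 − 8 = 179; sign = (−1)^179 = -1.

-1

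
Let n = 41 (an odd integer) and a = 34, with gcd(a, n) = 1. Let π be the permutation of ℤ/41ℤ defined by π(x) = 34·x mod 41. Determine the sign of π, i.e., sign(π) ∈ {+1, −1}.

-1

Trace 3: π^k(3) = [3, 20, 24, 37, 28, 9, 19] for k=0..6.
π_34 has 2 disjoint cycles with lengths [40, 1] on {0,…,40}.
With 2 cycles on 41 points, sign = (−1)^{41−2} = -1.
Check: (34/41) = -1 by Zolotarev.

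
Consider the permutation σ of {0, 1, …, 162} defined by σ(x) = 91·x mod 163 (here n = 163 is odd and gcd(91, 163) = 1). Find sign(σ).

+1

Trace 84: π^k(84) = [84, 146, 83, 55, 115, 33, 69] for k=0..6.
3 cycles of lengths [81, 81, 1].
Σ(ℓ_i−1) = 163−3 = 160; sign = (−1)^160 = +1.
Via Zolotarev, sign(π_{91}) = (91|163) = +1.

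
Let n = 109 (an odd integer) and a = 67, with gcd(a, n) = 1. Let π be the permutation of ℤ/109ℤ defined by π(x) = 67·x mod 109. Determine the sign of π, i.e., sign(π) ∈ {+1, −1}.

-1

Trace 4: π^k(4) = [4, 50, 80, 19, 74, 53, 63] for k=0..6.
The orbit structure of x ↦ 67x mod 109: 2 orbits of sizes [108, 1].
2 cycles on 109: each ℓ→(−1)^(ℓ−1), product (−1)^107 = -1.
Via Zolotarev, sign(π_{67}) = (67|109) = -1.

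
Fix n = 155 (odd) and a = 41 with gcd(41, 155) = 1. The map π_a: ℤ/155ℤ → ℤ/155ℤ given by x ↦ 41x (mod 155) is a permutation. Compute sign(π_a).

+1

Trace 36: π^k(36) = [36, 81, 66, 71, 121, 1, 41] for k=0..6.
π_41 has 15 disjoint cycles with lengths [15, 15, 15, 15, 15, 15, 15, 15, 15, 15, 1, 1, 1, 1, 1] on {0,…,154}.
With 15 cycles on 155 points, sign = (−1)^{155−15} = +1.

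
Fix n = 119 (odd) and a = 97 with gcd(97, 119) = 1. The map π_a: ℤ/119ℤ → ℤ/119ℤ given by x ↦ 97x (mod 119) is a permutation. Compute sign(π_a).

+1

Orbit of 97 under x↦97x: [97, 8, 62, 64, 20, 36, 41]… (length divides ord_119(97)).
Cycle type of π: 16×7 + 2×3 + 1; total 11 cycles.
Σ(ℓ_i−1) = 119−11 = 108; sign = (−1)^108 = +1.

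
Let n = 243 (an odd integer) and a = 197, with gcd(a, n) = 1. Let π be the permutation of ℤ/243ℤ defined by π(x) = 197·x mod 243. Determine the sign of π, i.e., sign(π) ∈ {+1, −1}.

Orbit of 116 under x↦197x: [116, 10, 26, 19, 98, 109, 89]… (length divides ord_243(197)).
Cycle lengths of π_197 on ℤ/243ℤ: [54, 54, 54, 18, 18, 18, 6, 6, 6, 2, 2, 2, 2, 1]; 14 cycles in total.
Σ(ℓ_i−1) = 243−14 = 229; sign = (−1)^229 = -1.
The Jacobi symbol (197|243) = -1 (Zolotarev) agrees.

-1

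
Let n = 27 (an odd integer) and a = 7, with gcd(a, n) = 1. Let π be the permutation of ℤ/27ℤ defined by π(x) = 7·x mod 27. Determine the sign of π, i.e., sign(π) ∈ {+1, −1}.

Orbit of 25 under x↦7x: [25, 13, 10, 16, 4, 1, 7]… (length divides ord_27(7)).
Decompose π into cycles: lengths [9, 9, 3, 3, 1, 1, 1] (7 cycles, including the fixed point 0).
n − c = 27 − 7 = 20; sign = (−1)^20 = +1.
Via Zolotarev, sign(π_{7}) = (7|27) = +1.

+1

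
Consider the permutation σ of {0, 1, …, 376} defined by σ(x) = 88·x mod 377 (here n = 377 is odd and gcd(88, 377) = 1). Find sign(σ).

Trace 146: π^k(146) = [146, 30, 1, 88, 204, 233] for k=0..5.
Cycle lengths of π_88 on ℤ/377ℤ: [6, 6, 6, 6, 6, 6, 6, 6, 6, 6, 6, 6, 6, 6, 6, 6, 6, 6, 6, 6, 6, 6, 6, 6, 6, 6, 6, 6, 6, 6, 6, 6, 6, 6, 6, 6, 6, 6, 6, 6, 6, 6, 6, 6, 6, 6, 6, 6, 6, 6, 6, 6, 6, 6, 6, 6, 6, 6, 1, 1, 1, 1, 1, 1, 1, 1, 1, 1, 1, 1, 1, 1, 1, 1, 1, 1, 1, 1, 1, 1, 1, 1, 1, 1, 1, 1, 1]; 87 cycles in total.
87 cycles on 377: each ℓ→(−1)^(ℓ−1), product (−1)^290 = +1.
(88|377)_J = +1 (Zolotarev's lemma cross-check).

+1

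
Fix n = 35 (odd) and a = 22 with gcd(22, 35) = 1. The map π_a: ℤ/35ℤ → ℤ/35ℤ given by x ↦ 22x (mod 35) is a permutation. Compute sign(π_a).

Orbit of 22 under x↦22x: [22, 29, 8, 1]… (length divides ord_35(22)).
The orbit structure of x ↦ 22x mod 35: 14 orbits of sizes [4, 4, 4, 4, 4, 4, 4, 1, 1, 1, 1, 1, 1, 1].
14 cycles on 35: each ℓ→(−1)^(ℓ−1), product (−1)^21 = -1.

-1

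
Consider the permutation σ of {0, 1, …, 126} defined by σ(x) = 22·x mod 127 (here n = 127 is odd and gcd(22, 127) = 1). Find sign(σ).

Orbit of 68 under x↦22x: [68, 99, 19, 37, 52, 1, 22]… (length divides ord_127(22)).
π_22 has 15 disjoint cycles with lengths [9, 9, 9, 9, 9, 9, 9, 9, 9, 9, 9, 9, 9, 9, 1] on {0,…,126}.
sign(π) = (−1)^{n − #cycles} = (−1)^{127−15} = (−1)^112 = +1.

+1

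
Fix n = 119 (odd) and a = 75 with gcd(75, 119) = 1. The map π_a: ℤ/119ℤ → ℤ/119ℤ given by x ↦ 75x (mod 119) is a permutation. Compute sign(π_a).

+1

Trace 81: π^k(81) = [81, 6, 93, 73, 1, 75, 32] for k=0..6.
π_75 has 5 disjoint cycles with lengths [48, 48, 16, 6, 1] on {0,…,118}.
Σ(ℓ_i−1) = 119−5 = 114; sign = (−1)^114 = +1.
Zolotarev: (75|119) = +1, matching the cycle-count sign.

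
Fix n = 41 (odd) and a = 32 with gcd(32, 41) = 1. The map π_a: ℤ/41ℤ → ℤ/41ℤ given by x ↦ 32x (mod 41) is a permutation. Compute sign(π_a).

Orbit of 32 under x↦32x: [32, 40, 9, 1]… (length divides ord_41(32)).
π_32 has 11 disjoint cycles with lengths [4, 4, 4, 4, 4, 4, 4, 4, 4, 4, 1] on {0,…,40}.
41 − 11 = 30 transpositions; sign(π) = (−1)^30 = +1.
Via Zolotarev, sign(π_{32}) = (32|41) = +1.

+1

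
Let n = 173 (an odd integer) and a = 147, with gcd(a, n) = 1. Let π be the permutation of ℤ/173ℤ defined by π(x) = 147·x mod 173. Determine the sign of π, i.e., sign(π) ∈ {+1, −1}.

Orbit of 56 under x↦147x: [56, 101, 142, 114, 150, 79, 22]… (length divides ord_173(147)).
2 cycles of lengths [172, 1].
n − c = 173 − 2 = 171; sign = (−1)^171 = -1.

-1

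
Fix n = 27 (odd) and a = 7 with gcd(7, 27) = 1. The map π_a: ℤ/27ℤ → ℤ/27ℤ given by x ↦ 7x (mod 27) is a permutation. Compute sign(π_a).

Start at x=25: 25 → 13 → 10 → 16 → 4 → 1 → 7 → … (one orbit).
π_7 has 7 disjoint cycles with lengths [9, 9, 3, 3, 1, 1, 1] on {0,…,26}.
n − c = 27 − 7 = 20; sign = (−1)^20 = +1.

+1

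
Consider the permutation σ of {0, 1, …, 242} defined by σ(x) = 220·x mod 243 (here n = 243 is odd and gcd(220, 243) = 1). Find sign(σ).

+1

Trace 178: π^k(178) = [178, 37, 121, 133, 100, 130, 169] for k=0..6.
The orbit structure of x ↦ 220x mod 243: 11 orbits of sizes [81, 81, 27, 27, 9, 9, 3, 3, 1, 1, 1].
Σ(ℓ_i−1) = 243−11 = 232; sign = (−1)^232 = +1.
(220|243)_J = +1 (Zolotarev's lemma cross-check).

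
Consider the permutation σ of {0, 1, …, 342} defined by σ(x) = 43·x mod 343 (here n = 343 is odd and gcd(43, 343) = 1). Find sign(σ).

+1

Start at x=330: 330 → 127 → 316 → 211 → 155 → 148 → 190 → … (one orbit).
Decompose π into cycles: lengths [49, 49, 49, 49, 49, 49, 7, 7, 7, 7, 7, 7, 1, 1, 1, 1, 1, 1, 1] (19 cycles, including the fixed point 0).
n − c = 343 − 19 = 324; sign = (−1)^324 = +1.
Check: (43/343) = +1 by Zolotarev.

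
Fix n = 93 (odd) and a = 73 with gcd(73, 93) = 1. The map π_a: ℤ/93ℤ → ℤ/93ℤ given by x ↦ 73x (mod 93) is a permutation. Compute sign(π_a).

Orbit of 88 under x↦73x: [88, 7, 46, 10, 79, 1, 73]… (length divides ord_93(73)).
6 cycles of lengths [30, 30, 30, 1, 1, 1].
sign(π) = (−1)^{n − #cycles} = (−1)^{93−6} = (−1)^87 = -1.
Via Zolotarev, sign(π_{73}) = (73|93) = -1.

-1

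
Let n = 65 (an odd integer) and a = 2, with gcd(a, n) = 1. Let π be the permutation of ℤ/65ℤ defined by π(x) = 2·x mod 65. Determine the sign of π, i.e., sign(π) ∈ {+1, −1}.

Start at x=33: 33 → 1 → 2 → 4 → 8 → 16 → 32 → … (one orbit).
The orbit structure of x ↦ 2x mod 65: 7 orbits of sizes [12, 12, 12, 12, 12, 4, 1].
sign(π) = (−1)^{n − #cycles} = (−1)^{65−7} = (−1)^58 = +1.
The Jacobi symbol (2|65) = +1 (Zolotarev) agrees.

+1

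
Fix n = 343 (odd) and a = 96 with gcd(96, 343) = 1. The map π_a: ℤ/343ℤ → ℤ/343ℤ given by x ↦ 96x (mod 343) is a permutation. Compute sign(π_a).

Trace 317: π^k(317) = [317, 248, 141, 159, 172, 48, 149] for k=0..6.
The orbit structure of x ↦ 96x mod 343: 4 orbits of sizes [294, 42, 6, 1].
4 cycles on 343: each ℓ→(−1)^(ℓ−1), product (−1)^339 = -1.

-1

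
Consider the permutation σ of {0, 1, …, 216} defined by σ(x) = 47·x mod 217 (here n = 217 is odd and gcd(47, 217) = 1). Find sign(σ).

-1

Trace 8: π^k(8) = [8, 159, 95, 125, 16, 101, 190] for k=0..6.
The orbit structure of x ↦ 47x mod 217: 14 orbits of sizes [30, 30, 30, 30, 30, 30, 6, 5, 5, 5, 5, 5, 5, 1].
sign(π) = (−1)^{n − #cycles} = (−1)^{217−14} = (−1)^203 = -1.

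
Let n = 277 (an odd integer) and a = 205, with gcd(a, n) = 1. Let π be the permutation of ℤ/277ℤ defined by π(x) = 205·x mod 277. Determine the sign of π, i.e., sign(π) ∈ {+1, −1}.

-1

Start at x=211: 211 → 43 → 228 → 204 → 270 → 227 → 276 → … (one orbit).
Cycle lengths of π_205 on ℤ/277ℤ: [276, 1]; 2 cycles in total.
Σ(ℓ_i−1) = 277−2 = 275; sign = (−1)^275 = -1.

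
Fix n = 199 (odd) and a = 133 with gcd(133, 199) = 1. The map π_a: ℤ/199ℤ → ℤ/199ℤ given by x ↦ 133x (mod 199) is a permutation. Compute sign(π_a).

-1

Start at x=129: 129 → 43 → 147 → 49 → 149 → 116 → 105 → … (one orbit).
Decompose π into cycles: lengths [198, 1] (2 cycles, including the fixed point 0).
n − c = 199 − 2 = 197; sign = (−1)^197 = -1.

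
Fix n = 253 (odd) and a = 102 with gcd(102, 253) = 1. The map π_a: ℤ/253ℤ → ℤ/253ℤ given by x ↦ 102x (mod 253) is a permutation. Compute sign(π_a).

Trace 163: π^k(163) = [163, 181, 246, 45, 36, 130, 104] for k=0..6.
6 cycles of lengths [110, 110, 22, 5, 5, 1].
sign(π) = (−1)^{n − #cycles} = (−1)^{253−6} = (−1)^247 = -1.
Check: (102/253) = -1 by Zolotarev.

-1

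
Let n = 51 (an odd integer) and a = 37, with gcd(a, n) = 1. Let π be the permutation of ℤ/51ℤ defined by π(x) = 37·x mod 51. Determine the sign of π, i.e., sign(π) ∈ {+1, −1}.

Orbit of 46 under x↦37x: [46, 19, 40, 1, 37, 43, 10]… (length divides ord_51(37)).
π_37 has 6 disjoint cycles with lengths [16, 16, 16, 1, 1, 1] on {0,…,50}.
With 6 cycles on 51 points, sign = (−1)^{51−6} = -1.
(37|51)_J = -1 (Zolotarev's lemma cross-check).

-1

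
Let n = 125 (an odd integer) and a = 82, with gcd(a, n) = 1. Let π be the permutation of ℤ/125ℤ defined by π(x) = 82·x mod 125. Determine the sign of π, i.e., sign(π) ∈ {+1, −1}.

-1

Trace 51: π^k(51) = [51, 57, 49, 18, 101, 32, 124] for k=0..6.
12 cycles of lengths [20, 20, 20, 20, 20, 4, 4, 4, 4, 4, 4, 1].
12 cycles on 125: each ℓ→(−1)^(ℓ−1), product (−1)^113 = -1.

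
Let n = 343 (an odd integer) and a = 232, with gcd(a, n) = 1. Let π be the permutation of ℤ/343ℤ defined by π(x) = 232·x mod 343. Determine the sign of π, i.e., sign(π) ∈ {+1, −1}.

Start at x=253: 253 → 43 → 29 → 211 → 246 → 134 → 218 → … (one orbit).
19 cycles of lengths [49, 49, 49, 49, 49, 49, 7, 7, 7, 7, 7, 7, 1, 1, 1, 1, 1, 1, 1].
343 − 19 = 324 transpositions; sign(π) = (−1)^324 = +1.
Zolotarev: (232|343) = +1, matching the cycle-count sign.

+1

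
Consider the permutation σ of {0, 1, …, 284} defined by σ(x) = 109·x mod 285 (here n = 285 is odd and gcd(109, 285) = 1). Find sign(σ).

-1

Trace 184: π^k(184) = [184, 106, 154, 256, 259, 16, 34] for k=0..6.
24 cycles of lengths [18, 18, 18, 18, 18, 18, 18, 18, 18, 18, 18, 18, 18, 18, 18, 2, 2, 2, 2, 2, 2, 1, 1, 1].
285 − 24 = 261 transpositions; sign(π) = (−1)^261 = -1.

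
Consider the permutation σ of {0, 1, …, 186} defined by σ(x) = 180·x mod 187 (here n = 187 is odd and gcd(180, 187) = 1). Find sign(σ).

Trace 103: π^k(103) = [103, 27, 185, 14, 89, 125, 60] for k=0..6.
Decompose π into cycles: lengths [80, 80, 16, 5, 5, 1] (6 cycles, including the fixed point 0).
Σ(ℓ_i−1) = 187−6 = 181; sign = (−1)^181 = -1.
The Jacobi symbol (180|187) = -1 (Zolotarev) agrees.

-1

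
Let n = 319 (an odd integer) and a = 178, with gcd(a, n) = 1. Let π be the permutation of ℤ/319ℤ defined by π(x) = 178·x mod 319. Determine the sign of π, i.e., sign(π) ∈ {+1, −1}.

Orbit of 256 under x↦178x: [256, 270, 210, 57, 257, 129, 313]… (length divides ord_319(178)).
Cycle lengths of π_178 on ℤ/319ℤ: [70, 70, 70, 70, 14, 14, 10, 1]; 8 cycles in total.
With 8 cycles on 319 points, sign = (−1)^{319−8} = -1.

-1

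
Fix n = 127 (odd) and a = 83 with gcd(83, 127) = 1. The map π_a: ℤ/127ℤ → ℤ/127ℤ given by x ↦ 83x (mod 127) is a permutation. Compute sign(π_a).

-1

Start at x=8: 8 → 29 → 121 → 10 → 68 → 56 → 76 → … (one orbit).
2 cycles of lengths [126, 1].
With 2 cycles on 127 points, sign = (−1)^{127−2} = -1.
The Jacobi symbol (83|127) = -1 (Zolotarev) agrees.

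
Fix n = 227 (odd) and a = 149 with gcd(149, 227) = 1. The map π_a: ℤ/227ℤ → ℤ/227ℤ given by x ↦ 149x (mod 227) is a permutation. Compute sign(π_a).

-1

Orbit of 163 under x↦149x: [163, 225, 156, 90, 17, 36, 143]… (length divides ord_227(149)).
2 cycles of lengths [226, 1].
Σ(ℓ_i−1) = 227−2 = 225; sign = (−1)^225 = -1.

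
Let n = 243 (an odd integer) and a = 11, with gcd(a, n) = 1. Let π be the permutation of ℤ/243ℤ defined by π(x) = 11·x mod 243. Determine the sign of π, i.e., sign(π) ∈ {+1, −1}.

-1

Orbit of 22 under x↦11x: [22, 242, 232, 122, 127, 182, 58]… (length divides ord_243(11)).
Decompose π into cycles: lengths [162, 54, 18, 6, 2, 1] (6 cycles, including the fixed point 0).
6 cycles on 243: each ℓ→(−1)^(ℓ−1), product (−1)^237 = -1.
Check: (11/243) = -1 by Zolotarev.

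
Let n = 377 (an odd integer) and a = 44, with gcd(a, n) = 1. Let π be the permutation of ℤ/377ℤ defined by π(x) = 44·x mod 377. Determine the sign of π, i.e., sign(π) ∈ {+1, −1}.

+1

Trace 307: π^k(307) = [307, 313, 200, 129, 21, 170, 317] for k=0..6.
Cycle type of π: 28×13 + 4×3 + 1; total 17 cycles.
377 − 17 = 360 transpositions; sign(π) = (−1)^360 = +1.
Zolotarev: (44|377) = +1, matching the cycle-count sign.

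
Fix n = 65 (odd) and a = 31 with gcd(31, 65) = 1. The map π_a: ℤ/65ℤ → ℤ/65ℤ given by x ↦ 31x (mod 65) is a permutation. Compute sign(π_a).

-1

Trace 1: π^k(1) = [1, 31, 51, 21] for k=0..3.
Decompose π into cycles: lengths [4, 4, 4, 4, 4, 4, 4, 4, 4, 4, 4, 4, 4, 4, 4, 1, 1, 1, 1, 1] (20 cycles, including the fixed point 0).
65 − 20 = 45 transpositions; sign(π) = (−1)^45 = -1.
(31|65)_J = -1 (Zolotarev's lemma cross-check).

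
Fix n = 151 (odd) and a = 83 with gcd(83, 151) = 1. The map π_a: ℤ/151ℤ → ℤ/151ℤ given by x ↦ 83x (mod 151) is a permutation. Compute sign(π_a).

Orbit of 70 under x↦83x: [70, 72, 87, 124, 24, 29, 142]… (length divides ord_151(83)).
Cycle type of π: 50×3 + 1; total 4 cycles.
Σ(ℓ_i−1) = 151−4 = 147; sign = (−1)^147 = -1.
(83|151)_J = -1 (Zolotarev's lemma cross-check).

-1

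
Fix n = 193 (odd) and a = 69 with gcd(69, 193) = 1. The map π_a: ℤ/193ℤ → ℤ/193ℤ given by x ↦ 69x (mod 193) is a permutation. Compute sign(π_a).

+1

Start at x=190: 190 → 179 → 192 → 124 → 64 → 170 → 150 → … (one orbit).
π_69 has 7 disjoint cycles with lengths [32, 32, 32, 32, 32, 32, 1] on {0,…,192}.
n − c = 193 − 7 = 186; sign = (−1)^186 = +1.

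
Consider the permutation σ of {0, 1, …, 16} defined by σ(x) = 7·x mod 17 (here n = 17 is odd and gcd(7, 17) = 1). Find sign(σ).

Start at x=11: 11 → 9 → 12 → 16 → 10 → 2 → 14 → … (one orbit).
Cycle lengths of π_7 on ℤ/17ℤ: [16, 1]; 2 cycles in total.
17 − 2 = 15 transpositions; sign(π) = (−1)^15 = -1.
Zolotarev: (7|17) = -1, matching the cycle-count sign.

-1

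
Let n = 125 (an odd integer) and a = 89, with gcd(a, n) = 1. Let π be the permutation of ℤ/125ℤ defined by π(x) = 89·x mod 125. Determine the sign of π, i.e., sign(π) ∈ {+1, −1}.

Trace 6: π^k(6) = [6, 34, 26, 64, 71, 69, 16] for k=0..6.
Cycle lengths of π_89 on ℤ/125ℤ: [50, 50, 10, 10, 2, 2, 1]; 7 cycles in total.
sign(π) = (−1)^{n − #cycles} = (−1)^{125−7} = (−1)^118 = +1.
Zolotarev: (89|125) = +1, matching the cycle-count sign.

+1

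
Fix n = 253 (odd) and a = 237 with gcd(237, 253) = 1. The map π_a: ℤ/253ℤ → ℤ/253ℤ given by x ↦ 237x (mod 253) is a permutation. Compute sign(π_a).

+1

Trace 3: π^k(3) = [3, 205, 9, 109, 27, 74, 81] for k=0..6.
5 cycles of lengths [110, 110, 22, 10, 1].
Σ(ℓ_i−1) = 253−5 = 248; sign = (−1)^248 = +1.
(237|253)_J = +1 (Zolotarev's lemma cross-check).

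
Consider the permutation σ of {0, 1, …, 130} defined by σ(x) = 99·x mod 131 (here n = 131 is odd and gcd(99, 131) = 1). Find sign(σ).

+1

Orbit of 113 under x↦99x: [113, 52, 39, 62, 112, 84, 63]… (length divides ord_131(99)).
Decompose π into cycles: lengths [13, 13, 13, 13, 13, 13, 13, 13, 13, 13, 1] (11 cycles, including the fixed point 0).
131 − 11 = 120 transpositions; sign(π) = (−1)^120 = +1.
Via Zolotarev, sign(π_{99}) = (99|131) = +1.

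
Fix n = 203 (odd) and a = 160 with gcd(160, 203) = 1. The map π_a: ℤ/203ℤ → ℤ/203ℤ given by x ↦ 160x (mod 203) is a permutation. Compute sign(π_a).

+1

Start at x=27: 27 → 57 → 188 → 36 → 76 → 183 → 48 → … (one orbit).
π_160 has 11 disjoint cycles with lengths [28, 28, 28, 28, 28, 28, 28, 2, 2, 2, 1] on {0,…,202}.
11 cycles on 203: each ℓ→(−1)^(ℓ−1), product (−1)^192 = +1.
The Jacobi symbol (160|203) = +1 (Zolotarev) agrees.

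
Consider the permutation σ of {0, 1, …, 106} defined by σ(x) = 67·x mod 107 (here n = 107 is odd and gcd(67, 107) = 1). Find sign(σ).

-1

Orbit of 89 under x↦67x: [89, 78, 90, 38, 85, 24, 3]… (length divides ord_107(67)).
π_67 has 2 disjoint cycles with lengths [106, 1] on {0,…,106}.
107 − 2 = 105 transpositions; sign(π) = (−1)^105 = -1.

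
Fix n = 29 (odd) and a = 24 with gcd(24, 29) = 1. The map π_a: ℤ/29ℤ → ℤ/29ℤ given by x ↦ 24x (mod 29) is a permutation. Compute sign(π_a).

Orbit of 1 under x↦24x: [1, 24, 25, 20, 16, 7, 23]… (length divides ord_29(24)).
The orbit structure of x ↦ 24x mod 29: 5 orbits of sizes [7, 7, 7, 7, 1].
sign(π) = (−1)^{n − #cycles} = (−1)^{29−5} = (−1)^24 = +1.

+1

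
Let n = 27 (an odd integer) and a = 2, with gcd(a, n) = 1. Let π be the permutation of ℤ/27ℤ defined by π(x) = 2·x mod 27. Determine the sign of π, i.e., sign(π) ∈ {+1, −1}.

-1

Trace 16: π^k(16) = [16, 5, 10, 20, 13, 26, 25] for k=0..6.
Cycle lengths of π_2 on ℤ/27ℤ: [18, 6, 2, 1]; 4 cycles in total.
n − c = 27 − 4 = 23; sign = (−1)^23 = -1.
The Jacobi symbol (2|27) = -1 (Zolotarev) agrees.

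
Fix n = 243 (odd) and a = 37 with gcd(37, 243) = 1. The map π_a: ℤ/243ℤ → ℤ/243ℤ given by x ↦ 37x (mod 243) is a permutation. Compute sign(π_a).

Start at x=19: 19 → 217 → 10 → 127 → 82 → 118 → 235 → … (one orbit).
Cycle type of π: 27×6 + 9×6 + 3×6 + 1×9; total 27 cycles.
n − c = 243 − 27 = 216; sign = (−1)^216 = +1.

+1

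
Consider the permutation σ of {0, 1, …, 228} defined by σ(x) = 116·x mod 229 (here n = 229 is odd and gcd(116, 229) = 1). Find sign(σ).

-1

Orbit of 5 under x↦116x: [5, 122, 183, 160, 11, 131, 82]… (length divides ord_229(116)).
2 cycles of lengths [228, 1].
229 − 2 = 227 transpositions; sign(π) = (−1)^227 = -1.
The Jacobi symbol (116|229) = -1 (Zolotarev) agrees.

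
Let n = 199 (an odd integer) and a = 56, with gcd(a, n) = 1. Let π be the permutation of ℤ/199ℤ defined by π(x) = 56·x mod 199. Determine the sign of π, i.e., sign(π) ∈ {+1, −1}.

+1

Trace 32: π^k(32) = [32, 1, 56, 151, 98, 115, 72] for k=0..6.
Decompose π into cycles: lengths [99, 99, 1] (3 cycles, including the fixed point 0).
With 3 cycles on 199 points, sign = (−1)^{199−3} = +1.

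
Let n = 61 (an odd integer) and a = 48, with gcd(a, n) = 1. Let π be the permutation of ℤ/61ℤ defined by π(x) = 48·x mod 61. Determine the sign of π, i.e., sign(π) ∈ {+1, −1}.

Trace 14: π^k(14) = [14, 1, 48, 47, 60, 13] for k=0..5.
π_48 has 11 disjoint cycles with lengths [6, 6, 6, 6, 6, 6, 6, 6, 6, 6, 1] on {0,…,60}.
sign(π) = (−1)^{n − #cycles} = (−1)^{61−11} = (−1)^50 = +1.

+1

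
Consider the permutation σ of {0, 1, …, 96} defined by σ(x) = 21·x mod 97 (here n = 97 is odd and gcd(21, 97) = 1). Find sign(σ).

Start at x=27: 27 → 82 → 73 → 78 → 86 → 60 → 96 → … (one orbit).
The orbit structure of x ↦ 21x mod 97: 2 orbits of sizes [96, 1].
97 − 2 = 95 transpositions; sign(π) = (−1)^95 = -1.
Zolotarev: (21|97) = -1, matching the cycle-count sign.

-1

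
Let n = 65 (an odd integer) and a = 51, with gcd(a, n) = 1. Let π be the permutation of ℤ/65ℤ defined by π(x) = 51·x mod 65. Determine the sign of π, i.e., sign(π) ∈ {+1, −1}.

Start at x=1: 1 → 51 → 1 (one orbit).
Decompose π into cycles: lengths [2, 2, 2, 2, 2, 2, 2, 2, 2, 2, 2, 2, 2, 2, 2, 2, 2, 2, 2, 2, 2, 2, 2, 2, 2, 2, 2, 2, 2, 2, 1, 1, 1, 1, 1] (35 cycles, including the fixed point 0).
n − c = 65 − 35 = 30; sign = (−1)^30 = +1.

+1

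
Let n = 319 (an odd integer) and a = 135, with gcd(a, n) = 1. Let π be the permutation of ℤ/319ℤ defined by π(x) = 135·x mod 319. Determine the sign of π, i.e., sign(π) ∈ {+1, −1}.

Orbit of 185 under x↦135x: [185, 93, 114, 78, 3, 86, 126]… (length divides ord_319(135)).
Cycle lengths of π_135 on ℤ/319ℤ: [140, 140, 28, 5, 5, 1]; 6 cycles in total.
With 6 cycles on 319 points, sign = (−1)^{319−6} = -1.
Via Zolotarev, sign(π_{135}) = (135|319) = -1.

-1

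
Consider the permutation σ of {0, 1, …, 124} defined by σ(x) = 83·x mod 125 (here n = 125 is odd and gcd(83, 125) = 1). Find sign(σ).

-1

Start at x=44: 44 → 27 → 116 → 3 → 124 → 42 → 111 → … (one orbit).
Cycle lengths of π_83 on ℤ/125ℤ: [100, 20, 4, 1]; 4 cycles in total.
4 cycles on 125: each ℓ→(−1)^(ℓ−1), product (−1)^121 = -1.
(83|125)_J = -1 (Zolotarev's lemma cross-check).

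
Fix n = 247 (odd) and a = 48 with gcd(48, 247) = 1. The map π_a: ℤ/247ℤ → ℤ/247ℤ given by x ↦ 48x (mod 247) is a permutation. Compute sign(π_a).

Trace 16: π^k(16) = [16, 27, 61, 211, 1, 48, 81] for k=0..6.
Decompose π into cycles: lengths [18, 18, 18, 18, 18, 18, 18, 18, 18, 18, 18, 18, 18, 3, 3, 3, 3, 1] (18 cycles, including the fixed point 0).
Σ(ℓ_i−1) = 247−18 = 229; sign = (−1)^229 = -1.

-1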